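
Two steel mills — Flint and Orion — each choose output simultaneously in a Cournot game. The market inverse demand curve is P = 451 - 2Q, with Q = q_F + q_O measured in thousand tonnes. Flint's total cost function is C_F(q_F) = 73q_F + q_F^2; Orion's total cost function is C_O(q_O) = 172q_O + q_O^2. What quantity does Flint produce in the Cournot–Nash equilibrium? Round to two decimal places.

Flint's profit: π_F = (451 - 2Q)q_F - (73q_F + q_F²). Setting ∂π_F/∂q_F = 0: 378 - 6q_F - 2(q_O) = 0.
Orion's profit: π_O = (451 - 2Q)q_O - (172q_O + q_O²). Setting ∂π_O/∂q_O = 0: 279 - 6q_O - 2(q_F) = 0.
Best responses: q_F = (378 - 2q_O)/6, q_O = (279 - 2q_F)/6.
Solving the pair: q_F = 855/16, q_O = 459/16.

53.44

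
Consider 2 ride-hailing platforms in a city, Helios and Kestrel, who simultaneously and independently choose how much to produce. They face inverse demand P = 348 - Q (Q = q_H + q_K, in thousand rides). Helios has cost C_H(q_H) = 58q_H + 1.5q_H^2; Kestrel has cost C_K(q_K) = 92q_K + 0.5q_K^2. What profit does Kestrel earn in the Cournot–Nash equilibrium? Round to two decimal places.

Helios's profit: π_H = (348 - Q)q_H - (58q_H + (3/2)q_H²). Setting ∂π_H/∂q_H = 0: 290 - 5q_H - (q_K) = 0.
Kestrel's profit: π_K = (348 - Q)q_K - (92q_K + (1/2)q_K²). Setting ∂π_K/∂q_K = 0: 256 - 3q_K - (q_H) = 0.
Best responses: q_H = (290 - q_K)/5, q_K = (256 - q_H)/3.
Substituting one into the other gives q_H = 307/7 and q_K = 495/7.
Price P = 348 - 802/7 = 1634/7.
Kestrel's profit: (1634/7)·(495/7) - 92·(495/7) - (1/2)(495/7)² = 7500.7653.

7500.77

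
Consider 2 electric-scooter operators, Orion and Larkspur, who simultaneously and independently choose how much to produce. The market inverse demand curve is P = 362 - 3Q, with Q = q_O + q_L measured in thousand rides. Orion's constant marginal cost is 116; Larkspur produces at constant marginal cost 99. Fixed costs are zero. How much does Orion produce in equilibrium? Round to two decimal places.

25.44

Orion's profit: π_O = (362 - 3Q)q_O - (116q_O). Setting ∂π_O/∂q_O = 0: 246 - 6q_O - 3(q_L) = 0.
Larkspur's first-order condition: 263 - 6q_L - 3(q_O) = 0.
Rearranging gives the reaction functions q_O = (246 - 3q_L)/6 and q_L = (263 - 3q_O)/6.
Solving the pair: q_O = 229/9, q_L = 280/9.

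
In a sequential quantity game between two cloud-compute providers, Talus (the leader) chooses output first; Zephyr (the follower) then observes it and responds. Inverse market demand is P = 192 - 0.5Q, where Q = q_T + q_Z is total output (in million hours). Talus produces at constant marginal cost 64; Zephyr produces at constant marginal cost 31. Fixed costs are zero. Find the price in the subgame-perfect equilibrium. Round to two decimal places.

87.75

The follower Zephyr best-responds to any q_T: π_Z = (192 - 0.5Q)q_Z - 31q_Z.
Follower FOC: 161 - (1/2)q_T - q_Z = 0, so q_Z(q_T) = (161 - (1/2)q_T).
The leader anticipates this reaction. Substituting into P = 192 - 0.5Q gives P = 223/2 - (1/4)q_T, so π_T = (223/2 - (1/4)q_T)q_T - 64q_T.
Leader FOC: 95/2 - (1/2)q_T = 0, so q_T = 95.
Then q_Z = (161 - (1/2)·95) = 227/2.
Total output Q = 417/2, so price P = 192 - (1/2)·(417/2) = 351/4.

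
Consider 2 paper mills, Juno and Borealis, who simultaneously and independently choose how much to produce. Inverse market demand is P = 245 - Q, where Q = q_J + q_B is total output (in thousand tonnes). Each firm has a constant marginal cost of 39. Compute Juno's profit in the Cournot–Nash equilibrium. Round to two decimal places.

4715.11

A representative firm's profit is π_i = q_i(245 - Q) - 39q_i.
Setting ∂π_i/∂q_i = 0 with rivals' quantities fixed: 206 - 2q_i - q_j = 0.
By symmetry each firm produces the same amount; substituting q_j = q_i yields q_i = 206/3.
Price P = 245 - 412/3 = 323/3.
Juno's profit: (323/3 - 39)·(206/3) = 4715.1111.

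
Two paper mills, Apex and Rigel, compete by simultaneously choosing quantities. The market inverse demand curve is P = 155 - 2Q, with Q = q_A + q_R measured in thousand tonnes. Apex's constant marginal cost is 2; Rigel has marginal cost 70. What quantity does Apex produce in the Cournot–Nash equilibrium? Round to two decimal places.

36.83

Apex's profit: π_A = (155 - 2Q)q_A - (2q_A). Setting ∂π_A/∂q_A = 0: 153 - 4q_A - 2(q_R) = 0.
Rigel's first-order condition: 85 - 4q_R - 2(q_A) = 0.
Best responses: q_A = (153 - 2q_R)/4, q_R = (85 - 2q_A)/4.
Substituting one into the other gives q_A = 221/6 and q_R = 17/6.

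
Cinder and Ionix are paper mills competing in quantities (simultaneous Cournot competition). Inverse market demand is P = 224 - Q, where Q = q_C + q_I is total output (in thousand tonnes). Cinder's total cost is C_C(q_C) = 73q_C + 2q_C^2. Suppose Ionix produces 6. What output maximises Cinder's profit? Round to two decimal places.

24.17

With the rival's output fixed at 6, Cinder's profit is π_C = (224 - 6 - q_C)q_C - (73q_C + 2q_C²) = (218 - q_C)q_C - (73q_C + 2q_C²).
∂π_C/∂q_C = 145 - 6q_C = 0, so q_C = 145/6.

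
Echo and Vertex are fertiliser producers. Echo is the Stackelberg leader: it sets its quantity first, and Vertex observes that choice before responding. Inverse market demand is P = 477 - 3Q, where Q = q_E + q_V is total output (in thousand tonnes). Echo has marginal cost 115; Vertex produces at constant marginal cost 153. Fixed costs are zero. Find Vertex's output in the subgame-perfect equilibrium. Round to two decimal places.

The follower Vertex best-responds to any q_E: π_V = (477 - 3Q)q_V - 153q_V.
Follower FOC: 324 - 3q_E - 6q_V = 0, so q_V(q_E) = (324 - 3q_E)/6.
Echo substitutes q_V(q_E) into its own profit: π_E = q_E(477 - 3q_E - (324 - 3q_E)/2) - 115q_E = (315 - (3/2)q_E)q_E - 115q_E.
Maximising: ∂π_E/∂q_E = 200 - 3q_E = 0, giving q_E = 200/3.
Then q_V = (324 - 3·(200/3))/6 = 62/3.

20.67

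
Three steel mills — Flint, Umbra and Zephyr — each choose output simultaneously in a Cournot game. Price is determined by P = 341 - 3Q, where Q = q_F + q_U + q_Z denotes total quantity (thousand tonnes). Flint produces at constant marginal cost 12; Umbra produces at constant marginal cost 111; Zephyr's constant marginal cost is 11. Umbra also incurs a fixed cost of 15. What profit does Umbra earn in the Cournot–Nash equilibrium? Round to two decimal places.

5.02

Flint's profit: π_F = (341 - 3Q)q_F - (12q_F). Setting ∂π_F/∂q_F = 0: 329 - 6q_F - 3(q_U + q_Z) = 0.
Umbra's first-order condition: 230 - 6q_U - 3(q_F + q_Z) = 0.
Zephyr's profit: π_Z = (341 - 3Q)q_Z - (11q_Z). Setting ∂π_Z/∂q_Z = 0: 330 - 6q_Z - 3(q_F + q_U) = 0.
Summing all 3 equations gives 889 − 12Q = 0, hence Q = 889/12.
Back-substituting: q_F = (329 − 889/4)/3 = 427/12, q_U = (230 − 889/4)/3 = 31/12, q_Z = (330 − 889/4)/3 = 431/12.
Price P = 341 - 3·(889/12) = 475/4.
Umbra's profit: (475/4 - 111)·(31/12) - 15 = 241/48.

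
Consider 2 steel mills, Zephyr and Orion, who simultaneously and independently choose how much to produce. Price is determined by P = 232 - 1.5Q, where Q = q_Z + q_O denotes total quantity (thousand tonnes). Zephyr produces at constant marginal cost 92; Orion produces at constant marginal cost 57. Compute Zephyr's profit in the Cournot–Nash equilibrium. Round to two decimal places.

816.67

Zephyr's profit: π_Z = (232 - 1.5Q)q_Z - (92q_Z). Setting ∂π_Z/∂q_Z = 0: 140 - 3q_Z - (3/2)(q_O) = 0.
Orion's first-order condition: 175 - 3q_O - (3/2)(q_Z) = 0.
Rearranging gives the reaction functions q_Z = (140 - (3/2)q_O)/3 and q_O = (175 - (3/2)q_Z)/3.
Solving the pair: q_Z = 70/3, q_O = 140/3.
Price P = 232 - (3/2)·70 = 127.
Zephyr's profit: (127 - 92)·(70/3) = 816.6667.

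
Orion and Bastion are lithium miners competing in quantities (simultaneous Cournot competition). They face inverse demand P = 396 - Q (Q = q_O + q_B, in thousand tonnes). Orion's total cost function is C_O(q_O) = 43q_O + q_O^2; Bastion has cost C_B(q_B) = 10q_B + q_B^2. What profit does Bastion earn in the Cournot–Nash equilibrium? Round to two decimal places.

12608.72

Orion's profit: π_O = (396 - Q)q_O - (43q_O + q_O²). Setting ∂π_O/∂q_O = 0: 353 - 4q_O - (q_B) = 0.
Bastion's first-order condition: 386 - 4q_B - (q_O) = 0.
Rearranging gives the reaction functions q_O = (353 - q_B)/4 and q_B = (386 - q_O)/4.
Substituting one into the other gives q_O = 342/5 and q_B = 397/5.
Price P = 396 - 739/5 = 1241/5.
Bastion's profit: (1241/5)·(397/5) - 10·(397/5) - (397/5)² = 12608.7200.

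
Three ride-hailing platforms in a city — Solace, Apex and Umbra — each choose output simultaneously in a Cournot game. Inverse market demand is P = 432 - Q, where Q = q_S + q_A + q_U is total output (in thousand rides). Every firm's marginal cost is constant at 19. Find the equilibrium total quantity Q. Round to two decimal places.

309.75

A representative firm's profit is π_i = q_i(432 - Q) - 19q_i.
Setting ∂π_i/∂q_i = 0 with rivals' quantities fixed: 413 - 2q_i - Σ_{j≠i} q_j = 0.
By symmetry each firm produces the same amount; substituting Σ_{j≠i} q_j = 2q_i yields q_i = 413/4.
Total output Q = 413/4 + 413/4 + 413/4 = 1239/4.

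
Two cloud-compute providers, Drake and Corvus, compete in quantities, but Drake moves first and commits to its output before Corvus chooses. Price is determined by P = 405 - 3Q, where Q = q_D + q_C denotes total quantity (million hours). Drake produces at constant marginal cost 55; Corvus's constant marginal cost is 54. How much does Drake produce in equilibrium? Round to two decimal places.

The follower Corvus best-responds to any q_D: π_C = (405 - 3Q)q_C - 54q_C.
Follower FOC: 351 - 3q_D - 6q_C = 0, so q_C(q_D) = (351 - 3q_D)/6.
The leader anticipates this reaction. Substituting into P = 405 - 3Q gives P = 459/2 - (3/2)q_D, so π_D = (459/2 - (3/2)q_D)q_D - 55q_D.
Leader FOC: 349/2 - 3q_D = 0, so q_D = 349/6.
Then q_C = (351 - 3·(349/6))/6 = 353/12.

58.17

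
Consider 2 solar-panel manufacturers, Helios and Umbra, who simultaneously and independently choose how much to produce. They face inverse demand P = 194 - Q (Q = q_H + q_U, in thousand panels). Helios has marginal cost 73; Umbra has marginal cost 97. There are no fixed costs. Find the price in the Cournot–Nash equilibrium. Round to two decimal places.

121.33

Helios's profit: π_H = (194 - Q)q_H - (73q_H). Setting ∂π_H/∂q_H = 0: 121 - 2q_H - (q_U) = 0.
Umbra's profit: π_U = (194 - Q)q_U - (97q_U). Setting ∂π_U/∂q_U = 0: 97 - 2q_U - (q_H) = 0.
So q_H = (121 - q_U)/2 and q_U = (97 - q_H)/2.
Solving the pair: q_H = 145/3, q_U = 73/3.
Total output Q = 218/3, so price P = 194 - 218/3 = 364/3.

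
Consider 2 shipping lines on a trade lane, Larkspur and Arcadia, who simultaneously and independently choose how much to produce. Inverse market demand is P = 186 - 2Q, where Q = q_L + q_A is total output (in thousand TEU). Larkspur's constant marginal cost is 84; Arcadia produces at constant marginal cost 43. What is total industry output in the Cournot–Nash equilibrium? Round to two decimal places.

Larkspur's profit: π_L = (186 - 2Q)q_L - (84q_L). Setting ∂π_L/∂q_L = 0: 102 - 4q_L - 2(q_A) = 0.
Arcadia's first-order condition: 143 - 4q_A - 2(q_L) = 0.
Rearranging gives the reaction functions q_L = (102 - 2q_A)/4 and q_A = (143 - 2q_L)/4.
Solving the pair: q_L = 61/6, q_A = 92/3.
Total output Q = 61/6 + 92/3 = 245/6.

40.83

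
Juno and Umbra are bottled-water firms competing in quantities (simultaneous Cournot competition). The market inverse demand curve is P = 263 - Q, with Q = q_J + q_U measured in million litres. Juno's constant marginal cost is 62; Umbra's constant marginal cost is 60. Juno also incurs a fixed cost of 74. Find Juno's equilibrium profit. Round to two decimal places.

4326.11

Juno's profit: π_J = (263 - Q)q_J - (62q_J). Setting ∂π_J/∂q_J = 0: 201 - 2q_J - (q_U) = 0.
Umbra's first-order condition: 203 - 2q_U - (q_J) = 0.
So q_J = (201 - q_U)/2 and q_U = (203 - q_J)/2.
Substituting one into the other gives q_J = 199/3 and q_U = 205/3.
Price P = 263 - 404/3 = 385/3.
Juno's profit: (385/3 - 62)·(199/3) - 74 = 4326.1111.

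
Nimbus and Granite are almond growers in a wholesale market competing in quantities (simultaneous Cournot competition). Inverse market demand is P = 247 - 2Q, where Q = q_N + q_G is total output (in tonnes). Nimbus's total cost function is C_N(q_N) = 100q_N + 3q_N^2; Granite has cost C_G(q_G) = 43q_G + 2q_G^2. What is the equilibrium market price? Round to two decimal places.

Nimbus's profit: π_N = (247 - 2Q)q_N - (100q_N + 3q_N²). Setting ∂π_N/∂q_N = 0: 147 - 10q_N - 2(q_G) = 0.
Granite's first-order condition: 204 - 8q_G - 2(q_N) = 0.
So q_N = (147 - 2q_G)/10 and q_G = (204 - 2q_N)/8.
Substituting one into the other gives q_N = 192/19 and q_G = 873/38.
Total output Q = 1257/38, so price P = 247 - 2·(1257/38) = 180.8421.

180.84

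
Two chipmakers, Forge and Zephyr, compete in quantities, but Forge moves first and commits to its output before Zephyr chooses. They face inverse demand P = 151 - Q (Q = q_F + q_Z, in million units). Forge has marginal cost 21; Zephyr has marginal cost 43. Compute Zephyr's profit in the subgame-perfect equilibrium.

256

Solve by backward induction. Given q_F, the follower Zephyr maximises π_Z = (151 - q_F - q_Z)q_Z - 43q_Z.
Setting the follower's marginal profit to zero, 108 - q_F - 2q_Z = 0, i.e. q_Z = (108 - q_F)/2.
Forge substitutes q_Z(q_F) into its own profit: π_F = q_F(151 - q_F - (108 - q_F)/2) - 21q_F = (97 - (1/2)q_F)q_F - 21q_F.
Maximising: ∂π_F/∂q_F = 76 - q_F = 0, giving q_F = 76.
Then q_Z = (108 - 76)/2 = 16.
Price P = 151 - 92 = 59.
Zephyr's profit: (59 - 43)·16 = 256.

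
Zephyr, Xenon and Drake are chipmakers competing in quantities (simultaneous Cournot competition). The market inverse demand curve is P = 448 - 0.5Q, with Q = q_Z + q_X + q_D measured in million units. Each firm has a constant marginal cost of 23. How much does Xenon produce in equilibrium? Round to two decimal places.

Each firm earns π_i = (448 - 0.5Q)q_i - 23q_i.
Setting ∂π_i/∂q_i = 0 with rivals' quantities fixed: 425 - q_i - (1/2)·Σ_{j≠i} q_j = 0.
With identical firms every q_j equals q_i, so Σ_{j≠i} q_j = 2q_i and 425 = 2q_i, giving q_i = 425/2.

212.50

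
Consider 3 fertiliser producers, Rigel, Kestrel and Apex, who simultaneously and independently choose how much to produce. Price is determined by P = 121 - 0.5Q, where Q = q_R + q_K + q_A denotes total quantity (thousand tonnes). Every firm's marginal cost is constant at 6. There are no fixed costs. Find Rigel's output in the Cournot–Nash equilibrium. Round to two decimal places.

57.50

A representative firm's profit is π_i = q_i(121 - 0.5Q) - 6q_i.
Setting ∂π_i/∂q_i = 0 with rivals' quantities fixed: 115 - q_i - (1/2)·Σ_{j≠i} q_j = 0.
With identical firms every q_j equals q_i, so Σ_{j≠i} q_j = 2q_i and 115 = 2q_i, giving q_i = 115/2.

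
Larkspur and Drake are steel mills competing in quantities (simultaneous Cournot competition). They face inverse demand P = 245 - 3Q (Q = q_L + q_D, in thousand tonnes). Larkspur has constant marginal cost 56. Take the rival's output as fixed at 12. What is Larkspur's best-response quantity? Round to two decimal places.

With the rival's output fixed at 12, Larkspur's profit is π_L = (245 - 3·12 - 3q_L)q_L - (56q_L) = (209 - 3q_L)q_L - (56q_L).
∂π_L/∂q_L = 153 - 6q_L = 0, so q_L = 51/2.

25.50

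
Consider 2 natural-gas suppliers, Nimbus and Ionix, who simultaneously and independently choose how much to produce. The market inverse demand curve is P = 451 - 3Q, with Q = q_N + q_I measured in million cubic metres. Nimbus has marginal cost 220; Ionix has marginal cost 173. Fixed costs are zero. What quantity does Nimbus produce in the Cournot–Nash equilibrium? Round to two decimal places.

20.44

Nimbus's profit: π_N = (451 - 3Q)q_N - (220q_N). Setting ∂π_N/∂q_N = 0: 231 - 6q_N - 3(q_I) = 0.
Ionix's profit: π_I = (451 - 3Q)q_I - (173q_I). Setting ∂π_I/∂q_I = 0: 278 - 6q_I - 3(q_N) = 0.
Rearranging gives the reaction functions q_N = (231 - 3q_I)/6 and q_I = (278 - 3q_N)/6.
Substituting one into the other gives q_N = 184/9 and q_I = 325/9.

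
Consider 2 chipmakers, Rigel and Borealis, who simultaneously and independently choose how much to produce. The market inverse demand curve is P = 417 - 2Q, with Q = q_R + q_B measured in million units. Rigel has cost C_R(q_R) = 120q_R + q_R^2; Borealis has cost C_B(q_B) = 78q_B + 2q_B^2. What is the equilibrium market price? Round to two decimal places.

Rigel's profit: π_R = (417 - 2Q)q_R - (120q_R + q_R²). Setting ∂π_R/∂q_R = 0: 297 - 6q_R - 2(q_B) = 0.
Borealis's profit: π_B = (417 - 2Q)q_B - (78q_B + 2q_B²). Setting ∂π_B/∂q_B = 0: 339 - 8q_B - 2(q_R) = 0.
Rearranging gives the reaction functions q_R = (297 - 2q_B)/6 and q_B = (339 - 2q_R)/8.
Solving the pair: q_R = 849/22, q_B = 360/11.
Total output Q = 1569/22, so price P = 417 - 2·(1569/22) = 274.3636.

274.36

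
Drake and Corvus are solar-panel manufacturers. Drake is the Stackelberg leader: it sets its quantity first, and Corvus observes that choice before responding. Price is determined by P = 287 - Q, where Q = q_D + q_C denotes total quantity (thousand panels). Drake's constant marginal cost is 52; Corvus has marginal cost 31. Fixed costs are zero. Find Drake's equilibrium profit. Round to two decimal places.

The follower Corvus best-responds to any q_D: π_C = (287 - Q)q_C - 31q_C.
∂π_C/∂q_C = 256 - q_D - 2q_C = 0 gives the reaction function q_C = (256 - q_D)/2.
Drake substitutes q_C(q_D) into its own profit: π_D = q_D(287 - q_D - (256 - q_D)/2) - 52q_D = (159 - (1/2)q_D)q_D - 52q_D.
The leader's first-order condition 107 - q_D = 0 yields q_D = 107.
Then q_C = (256 - 107)/2 = 149/2.
Price P = 287 - 363/2 = 211/2.
Drake's profit: (211/2 - 52)·107 = 5724.5000.

5724.50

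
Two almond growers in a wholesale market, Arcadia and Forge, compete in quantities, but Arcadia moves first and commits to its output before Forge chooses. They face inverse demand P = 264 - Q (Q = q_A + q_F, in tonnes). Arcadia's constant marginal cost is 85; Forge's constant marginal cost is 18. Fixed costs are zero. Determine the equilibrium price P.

113

The follower Forge best-responds to any q_A: π_F = (264 - Q)q_F - 18q_F.
Setting the follower's marginal profit to zero, 246 - q_A - 2q_F = 0, i.e. q_F = (246 - q_A)/2.
The leader anticipates this reaction. Substituting into P = 264 - Q gives P = 141 - (1/2)q_A, so π_A = (141 - (1/2)q_A)q_A - 85q_A.
Leader FOC: 56 - q_A = 0, so q_A = 56.
Then q_F = (246 - 56)/2 = 95.
Total output Q = 151, so price P = 264 - 151 = 113.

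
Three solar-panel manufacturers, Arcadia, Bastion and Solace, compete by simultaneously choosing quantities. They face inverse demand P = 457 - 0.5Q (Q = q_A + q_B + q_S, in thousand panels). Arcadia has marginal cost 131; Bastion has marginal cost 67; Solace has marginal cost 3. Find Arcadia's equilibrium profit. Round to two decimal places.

2244.50

Arcadia's profit: π_A = (457 - 0.5Q)q_A - (131q_A). Setting ∂π_A/∂q_A = 0: 326 - q_A - (1/2)(q_B + q_S) = 0.
Bastion's profit: π_B = (457 - 0.5Q)q_B - (67q_B). Setting ∂π_B/∂q_B = 0: 390 - q_B - (1/2)(q_A + q_S) = 0.
Solace's first-order condition: 454 - q_S - (1/2)(q_A + q_B) = 0.
Adding the 3 conditions: 1170 − Q − Q = 0, i.e. Q = 585.
Back-substituting: q_A = (326 − 585/2)/(1/2) = 67, q_B = (390 − 585/2)/(1/2) = 195, q_S = (454 − 585/2)/(1/2) = 323.
Price P = 457 - (1/2)·585 = 329/2.
Arcadia's profit: (329/2 - 131)·67 = 2244.5000.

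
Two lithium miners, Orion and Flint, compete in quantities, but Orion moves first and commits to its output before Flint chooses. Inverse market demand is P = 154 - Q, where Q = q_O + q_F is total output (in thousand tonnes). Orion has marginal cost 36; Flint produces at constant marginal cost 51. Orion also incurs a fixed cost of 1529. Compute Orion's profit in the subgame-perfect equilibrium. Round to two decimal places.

Solve by backward induction. Given q_O, the follower Flint maximises π_F = (154 - q_O - q_F)q_F - 51q_F.
∂π_F/∂q_F = 103 - q_O - 2q_F = 0 gives the reaction function q_F = (103 - q_O)/2.
The leader anticipates this reaction. Substituting into P = 154 - Q gives P = 205/2 - (1/2)q_O, so π_O = (205/2 - (1/2)q_O)q_O - 36q_O.
Maximising: ∂π_O/∂q_O = 133/2 - q_O = 0, giving q_O = 133/2.
Then q_F = (103 - 133/2)/2 = 73/4.
Price P = 154 - 339/4 = 277/4.
Orion's profit: (277/4 - 36)·(133/2) - 1529 = 682.1250.

682.13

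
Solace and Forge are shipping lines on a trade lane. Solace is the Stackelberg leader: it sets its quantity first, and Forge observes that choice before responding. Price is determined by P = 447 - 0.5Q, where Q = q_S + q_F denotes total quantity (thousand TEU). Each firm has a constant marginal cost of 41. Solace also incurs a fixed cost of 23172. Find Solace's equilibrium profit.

The follower Forge best-responds to any q_S: π_F = (447 - 0.5Q)q_F - 41q_F.
∂π_F/∂q_F = 406 - (1/2)q_S - q_F = 0 gives the reaction function q_F = (406 - (1/2)q_S).
The leader anticipates this reaction. Substituting into P = 447 - 0.5Q gives P = 244 - (1/4)q_S, so π_S = (244 - (1/4)q_S)q_S - 41q_S.
Maximising: ∂π_S/∂q_S = 203 - (1/2)q_S = 0, giving q_S = 406.
Then q_F = (406 - (1/2)·406) = 203.
Price P = 447 - (1/2)·609 = 285/2.
Solace's profit: (285/2 - 41)·406 - 23172 = 18037.

18037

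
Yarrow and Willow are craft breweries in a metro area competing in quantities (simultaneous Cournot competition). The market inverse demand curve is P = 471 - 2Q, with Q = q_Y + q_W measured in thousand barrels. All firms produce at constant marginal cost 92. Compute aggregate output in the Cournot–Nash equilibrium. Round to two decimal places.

A representative firm's profit is π_i = q_i(471 - 2Q) - 92q_i.
First-order condition (treating rivals' output as given): 379 - 4q_i - 2q_j = 0.
By symmetry each firm produces the same amount; substituting q_j = q_i yields q_i = 379/6.
Total output Q = 379/6 + 379/6 = 379/3.

126.33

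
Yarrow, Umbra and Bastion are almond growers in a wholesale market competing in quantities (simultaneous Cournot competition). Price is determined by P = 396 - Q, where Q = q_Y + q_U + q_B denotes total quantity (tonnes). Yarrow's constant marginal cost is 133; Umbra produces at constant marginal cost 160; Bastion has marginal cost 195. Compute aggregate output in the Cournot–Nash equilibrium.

Yarrow's profit: π_Y = (396 - Q)q_Y - (133q_Y). Setting ∂π_Y/∂q_Y = 0: 263 - 2q_Y - (q_U + q_B) = 0.
Umbra's profit: π_U = (396 - Q)q_U - (160q_U). Setting ∂π_U/∂q_U = 0: 236 - 2q_U - (q_Y + q_B) = 0.
Bastion's first-order condition: 201 - 2q_B - (q_Y + q_U) = 0.
Summing all 3 equations gives 700 − 4Q = 0, hence Q = 175.
Back-substituting: q_Y = (263 − 175) = 88, q_U = (236 − 175) = 61, q_B = (201 − 175) = 26.
Total output Q = 88 + 61 + 26 = 175.

175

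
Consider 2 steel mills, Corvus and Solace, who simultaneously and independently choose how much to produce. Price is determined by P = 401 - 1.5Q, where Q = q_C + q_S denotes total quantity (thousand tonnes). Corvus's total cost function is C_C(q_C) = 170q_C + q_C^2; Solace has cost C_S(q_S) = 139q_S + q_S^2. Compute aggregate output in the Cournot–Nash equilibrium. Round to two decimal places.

Corvus's profit: π_C = (401 - 1.5Q)q_C - (170q_C + q_C²). Setting ∂π_C/∂q_C = 0: 231 - 5q_C - (3/2)(q_S) = 0.
Solace's first-order condition: 262 - 5q_S - (3/2)(q_C) = 0.
So q_C = (231 - (3/2)q_S)/5 and q_S = (262 - (3/2)q_C)/5.
Solving the pair: q_C = 33.4945, q_S = 42.3516.
Total output Q = 33.4945 + 42.3516 = 986/13.

75.85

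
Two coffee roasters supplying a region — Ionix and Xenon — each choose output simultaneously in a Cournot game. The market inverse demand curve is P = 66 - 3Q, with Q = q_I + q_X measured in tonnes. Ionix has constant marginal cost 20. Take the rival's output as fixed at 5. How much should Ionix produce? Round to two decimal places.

With the rival's output fixed at 5, Ionix's profit is π_I = (66 - 3·5 - 3q_I)q_I - (20q_I) = (51 - 3q_I)q_I - (20q_I).
∂π_I/∂q_I = 31 - 6q_I = 0, so q_I = 31/6.

5.17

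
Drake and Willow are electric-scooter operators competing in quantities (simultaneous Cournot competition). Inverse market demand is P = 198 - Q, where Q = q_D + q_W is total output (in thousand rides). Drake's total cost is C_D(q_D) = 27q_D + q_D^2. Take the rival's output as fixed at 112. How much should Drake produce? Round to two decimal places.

With the rival's output fixed at 112, Drake's profit is π_D = (198 - 112 - q_D)q_D - (27q_D + q_D²) = (86 - q_D)q_D - (27q_D + q_D²).
∂π_D/∂q_D = 59 - 4q_D = 0, so q_D = 59/4.

14.75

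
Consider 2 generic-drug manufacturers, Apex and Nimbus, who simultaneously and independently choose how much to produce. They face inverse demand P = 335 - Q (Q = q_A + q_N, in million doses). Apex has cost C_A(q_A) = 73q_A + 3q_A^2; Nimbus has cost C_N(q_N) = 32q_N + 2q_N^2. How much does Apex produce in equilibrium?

27

Apex's profit: π_A = (335 - Q)q_A - (73q_A + 3q_A²). Setting ∂π_A/∂q_A = 0: 262 - 8q_A - (q_N) = 0.
Nimbus's profit: π_N = (335 - Q)q_N - (32q_N + 2q_N²). Setting ∂π_N/∂q_N = 0: 303 - 6q_N - (q_A) = 0.
Best responses: q_A = (262 - q_N)/8, q_N = (303 - q_A)/6.
Solving the pair: q_A = 27, q_N = 46.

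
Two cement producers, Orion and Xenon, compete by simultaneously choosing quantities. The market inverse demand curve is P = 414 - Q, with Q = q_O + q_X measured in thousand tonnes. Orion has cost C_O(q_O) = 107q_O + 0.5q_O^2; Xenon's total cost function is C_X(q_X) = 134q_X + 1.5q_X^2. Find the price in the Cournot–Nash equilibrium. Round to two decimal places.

286.29

Orion's profit: π_O = (414 - Q)q_O - (107q_O + (1/2)q_O²). Setting ∂π_O/∂q_O = 0: 307 - 3q_O - (q_X) = 0.
Xenon's profit: π_X = (414 - Q)q_X - (134q_X + (3/2)q_X²). Setting ∂π_X/∂q_X = 0: 280 - 5q_X - (q_O) = 0.
So q_O = (307 - q_X)/3 and q_X = (280 - q_O)/5.
Solving the pair: q_O = 1255/14, q_X = 533/14.
Total output Q = 894/7, so price P = 414 - 894/7 = 286.2857.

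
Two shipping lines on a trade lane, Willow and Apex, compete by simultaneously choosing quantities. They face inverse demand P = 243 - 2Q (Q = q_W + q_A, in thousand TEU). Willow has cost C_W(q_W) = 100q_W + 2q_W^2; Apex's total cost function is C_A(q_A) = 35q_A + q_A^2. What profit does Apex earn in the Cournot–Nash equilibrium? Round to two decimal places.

2942.49

Willow's profit: π_W = (243 - 2Q)q_W - (100q_W + 2q_W²). Setting ∂π_W/∂q_W = 0: 143 - 8q_W - 2(q_A) = 0.
Apex's profit: π_A = (243 - 2Q)q_A - (35q_A + q_A²). Setting ∂π_A/∂q_A = 0: 208 - 6q_A - 2(q_W) = 0.
So q_W = (143 - 2q_A)/8 and q_A = (208 - 2q_W)/6.
Solving the pair: q_W = 221/22, q_A = 689/22.
Price P = 243 - 2·(455/11) = 1763/11.
Apex's profit: (1763/11)·(689/22) - 35·(689/22) - (689/22)² = 2942.4855.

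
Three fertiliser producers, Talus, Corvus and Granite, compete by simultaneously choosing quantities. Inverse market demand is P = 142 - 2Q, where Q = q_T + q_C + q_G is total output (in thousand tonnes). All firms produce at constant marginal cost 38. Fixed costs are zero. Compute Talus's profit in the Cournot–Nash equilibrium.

Each firm earns π_i = (142 - 2Q)q_i - 38q_i.
First-order condition (treating rivals' output as given): 104 - 4q_i - 2·Σ_{j≠i} q_j = 0.
With identical firms every q_j equals q_i, so Σ_{j≠i} q_j = 2q_i and 104 = 8q_i, giving q_i = 13.
Price P = 142 - 2·39 = 64.
Talus's profit: (64 - 38)·13 = 338.

338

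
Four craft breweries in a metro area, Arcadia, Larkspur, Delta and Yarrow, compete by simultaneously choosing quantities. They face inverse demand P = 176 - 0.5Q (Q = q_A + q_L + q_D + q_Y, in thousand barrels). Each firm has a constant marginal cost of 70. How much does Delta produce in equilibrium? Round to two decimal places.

42.40

A representative firm's profit is π_i = q_i(176 - 0.5Q) - 70q_i.
First-order condition (treating rivals' output as given): 106 - q_i - (1/2)·Σ_{j≠i} q_j = 0.
By symmetry each firm produces the same amount; substituting Σ_{j≠i} q_j = 3q_i yields q_i = 106/(5/2) = 212/5.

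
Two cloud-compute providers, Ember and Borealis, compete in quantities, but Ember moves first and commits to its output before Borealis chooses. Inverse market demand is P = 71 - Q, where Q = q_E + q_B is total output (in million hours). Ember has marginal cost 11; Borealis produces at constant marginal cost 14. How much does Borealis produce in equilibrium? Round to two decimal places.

The follower Borealis best-responds to any q_E: π_B = (71 - Q)q_B - 14q_B.
∂π_B/∂q_B = 57 - q_E - 2q_B = 0 gives the reaction function q_B = (57 - q_E)/2.
Ember substitutes q_B(q_E) into its own profit: π_E = q_E(71 - q_E - (57 - q_E)/2) - 11q_E = (85/2 - (1/2)q_E)q_E - 11q_E.
The leader's first-order condition 63/2 - q_E = 0 yields q_E = 63/2.
Then q_B = (57 - 63/2)/2 = 51/4.

12.75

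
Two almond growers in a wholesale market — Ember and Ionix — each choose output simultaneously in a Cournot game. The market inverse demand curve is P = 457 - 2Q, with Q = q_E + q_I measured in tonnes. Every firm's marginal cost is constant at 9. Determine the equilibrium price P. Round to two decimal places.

158.33

Each firm earns π_i = (457 - 2Q)q_i - 9q_i.
First-order condition (treating rivals' output as given): 448 - 4q_i - 2q_j = 0.
With identical firms every q_j equals q_i, so q_j = q_i and 448 = 6q_i, giving q_i = 224/3.
Total output Q = 448/3, so price P = 457 - 2·(448/3) = 475/3.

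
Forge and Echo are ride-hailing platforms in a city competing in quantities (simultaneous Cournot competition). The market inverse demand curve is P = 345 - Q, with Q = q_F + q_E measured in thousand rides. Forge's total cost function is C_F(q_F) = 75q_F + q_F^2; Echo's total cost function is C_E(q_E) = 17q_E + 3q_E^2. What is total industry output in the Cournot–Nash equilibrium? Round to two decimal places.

Forge's profit: π_F = (345 - Q)q_F - (75q_F + q_F²). Setting ∂π_F/∂q_F = 0: 270 - 4q_F - (q_E) = 0.
Echo's first-order condition: 328 - 8q_E - (q_F) = 0.
Rearranging gives the reaction functions q_F = (270 - q_E)/4 and q_E = (328 - q_F)/8.
Substituting one into the other gives q_F = 1832/31 and q_E = 1042/31.
Total output Q = 1832/31 + 1042/31 = 92.7097.

92.71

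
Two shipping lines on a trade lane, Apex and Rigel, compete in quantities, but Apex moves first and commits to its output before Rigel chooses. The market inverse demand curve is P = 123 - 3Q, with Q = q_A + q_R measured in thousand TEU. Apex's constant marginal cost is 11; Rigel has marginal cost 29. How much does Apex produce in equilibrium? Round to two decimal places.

21.67

Solve by backward induction. Given q_A, the follower Rigel maximises π_R = (123 - 3q_A - 3q_R)q_R - 29q_R.
∂π_R/∂q_R = 94 - 3q_A - 6q_R = 0 gives the reaction function q_R = (94 - 3q_A)/6.
The leader anticipates this reaction. Substituting into P = 123 - 3Q gives P = 76 - (3/2)q_A, so π_A = (76 - (3/2)q_A)q_A - 11q_A.
Maximising: ∂π_A/∂q_A = 65 - 3q_A = 0, giving q_A = 65/3.
Then q_R = (94 - 3·(65/3))/6 = 29/6.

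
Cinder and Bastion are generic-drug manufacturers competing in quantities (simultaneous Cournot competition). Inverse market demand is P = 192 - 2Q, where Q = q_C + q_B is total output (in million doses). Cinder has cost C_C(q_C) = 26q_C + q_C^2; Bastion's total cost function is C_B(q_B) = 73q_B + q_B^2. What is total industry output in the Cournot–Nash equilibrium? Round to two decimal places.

35.63

Cinder's profit: π_C = (192 - 2Q)q_C - (26q_C + q_C²). Setting ∂π_C/∂q_C = 0: 166 - 6q_C - 2(q_B) = 0.
Bastion's profit: π_B = (192 - 2Q)q_B - (73q_B + q_B²). Setting ∂π_B/∂q_B = 0: 119 - 6q_B - 2(q_C) = 0.
So q_C = (166 - 2q_B)/6 and q_B = (119 - 2q_C)/6.
Solving the pair: q_C = 379/16, q_B = 191/16.
Total output Q = 379/16 + 191/16 = 285/8.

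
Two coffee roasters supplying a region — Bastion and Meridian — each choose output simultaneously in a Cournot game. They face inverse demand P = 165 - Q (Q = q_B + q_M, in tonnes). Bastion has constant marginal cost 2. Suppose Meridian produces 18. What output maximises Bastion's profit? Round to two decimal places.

72.50

With the rival's output fixed at 18, Bastion's profit is π_B = (165 - 18 - q_B)q_B - (2q_B) = (147 - q_B)q_B - (2q_B).
∂π_B/∂q_B = 145 - 2q_B = 0, so q_B = 145/2.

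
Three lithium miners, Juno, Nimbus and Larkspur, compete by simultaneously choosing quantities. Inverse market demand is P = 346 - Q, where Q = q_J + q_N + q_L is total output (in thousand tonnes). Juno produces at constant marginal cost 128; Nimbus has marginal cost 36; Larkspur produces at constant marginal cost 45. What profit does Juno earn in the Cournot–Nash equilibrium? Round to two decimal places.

Juno's profit: π_J = (346 - Q)q_J - (128q_J). Setting ∂π_J/∂q_J = 0: 218 - 2q_J - (q_N + q_L) = 0.
Nimbus's profit: π_N = (346 - Q)q_N - (36q_N). Setting ∂π_N/∂q_N = 0: 310 - 2q_N - (q_J + q_L) = 0.
Larkspur's first-order condition: 301 - 2q_L - (q_J + q_N) = 0.
Adding the 3 conditions: 829 − 2Q − 2Q = 0, i.e. Q = 829/4.
Back-substituting: q_J = (218 − 829/4) = 43/4, q_N = (310 − 829/4) = 411/4, q_L = (301 − 829/4) = 375/4.
Price P = 346 - 829/4 = 555/4.
Juno's profit: (555/4 - 128)·(43/4) = 1849/16.

115.56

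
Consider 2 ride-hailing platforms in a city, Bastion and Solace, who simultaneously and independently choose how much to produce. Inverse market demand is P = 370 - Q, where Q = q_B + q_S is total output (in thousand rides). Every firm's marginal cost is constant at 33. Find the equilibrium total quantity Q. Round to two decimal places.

Each firm earns π_i = (370 - Q)q_i - 33q_i.
First-order condition (treating rivals' output as given): 337 - 2q_i - q_j = 0.
By symmetry each firm produces the same amount; substituting q_j = q_i yields q_i = 337/3.
Total output Q = 337/3 + 337/3 = 674/3.

224.67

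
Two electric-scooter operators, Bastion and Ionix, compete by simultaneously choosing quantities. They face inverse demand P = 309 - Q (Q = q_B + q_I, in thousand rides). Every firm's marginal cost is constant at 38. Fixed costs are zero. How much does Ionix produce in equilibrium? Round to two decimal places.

Each firm earns π_i = (309 - Q)q_i - 38q_i.
First-order condition (treating rivals' output as given): 271 - 2q_i - q_j = 0.
By symmetry each firm produces the same amount; substituting q_j = q_i yields q_i = 271/3.

90.33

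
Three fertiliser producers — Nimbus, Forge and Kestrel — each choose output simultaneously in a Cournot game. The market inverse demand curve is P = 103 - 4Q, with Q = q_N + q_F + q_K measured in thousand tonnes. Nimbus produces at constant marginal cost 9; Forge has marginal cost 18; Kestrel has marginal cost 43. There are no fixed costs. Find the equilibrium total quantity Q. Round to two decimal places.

Nimbus's profit: π_N = (103 - 4Q)q_N - (9q_N). Setting ∂π_N/∂q_N = 0: 94 - 8q_N - 4(q_F + q_K) = 0.
Forge's profit: π_F = (103 - 4Q)q_F - (18q_F). Setting ∂π_F/∂q_F = 0: 85 - 8q_F - 4(q_N + q_K) = 0.
Kestrel's profit: π_K = (103 - 4Q)q_K - (43q_K). Setting ∂π_K/∂q_K = 0: 60 - 8q_K - 4(q_N + q_F) = 0.
Adding the 3 first-order conditions: 239 − 16Q = 0, so Q = 239/16.
Back-substituting: q_N = (94 − 239/4)/4 = 137/16, q_F = (85 − 239/4)/4 = 101/16, q_K = (60 − 239/4)/4 = 1/16.
Total output Q = 137/16 + 101/16 + 1/16 = 239/16.

14.94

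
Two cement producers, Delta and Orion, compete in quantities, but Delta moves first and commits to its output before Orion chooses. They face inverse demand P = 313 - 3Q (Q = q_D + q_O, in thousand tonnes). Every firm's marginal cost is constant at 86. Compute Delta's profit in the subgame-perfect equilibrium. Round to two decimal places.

The follower Orion best-responds to any q_D: π_O = (313 - 3Q)q_O - 86q_O.
Setting the follower's marginal profit to zero, 227 - 3q_D - 6q_O = 0, i.e. q_O = (227 - 3q_D)/6.
Delta substitutes q_O(q_D) into its own profit: π_D = q_D(313 - 3q_D - (227 - 3q_D)/2) - 86q_D = (399/2 - (3/2)q_D)q_D - 86q_D.
The leader's first-order condition 227/2 - 3q_D = 0 yields q_D = 227/6.
Then q_O = (227 - 3·(227/6))/6 = 227/12.
Price P = 313 - 3·(227/4) = 571/4.
Delta's profit: (571/4 - 86)·(227/6) = 2147.0417.

2147.04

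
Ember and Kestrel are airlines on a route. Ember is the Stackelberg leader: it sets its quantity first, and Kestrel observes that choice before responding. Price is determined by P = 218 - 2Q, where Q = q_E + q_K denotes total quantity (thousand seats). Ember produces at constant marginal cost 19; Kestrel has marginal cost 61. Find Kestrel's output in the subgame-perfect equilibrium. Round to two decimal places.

The follower Kestrel best-responds to any q_E: π_K = (218 - 2Q)q_K - 61q_K.
∂π_K/∂q_K = 157 - 2q_E - 4q_K = 0 gives the reaction function q_K = (157 - 2q_E)/4.
Ember substitutes q_K(q_E) into its own profit: π_E = q_E(218 - 2q_E - (157 - 2q_E)/2) - 19q_E = (279/2 - q_E)q_E - 19q_E.
Maximising: ∂π_E/∂q_E = 241/2 - 2q_E = 0, giving q_E = 241/4.
Then q_K = (157 - 2·(241/4))/4 = 73/8.

9.13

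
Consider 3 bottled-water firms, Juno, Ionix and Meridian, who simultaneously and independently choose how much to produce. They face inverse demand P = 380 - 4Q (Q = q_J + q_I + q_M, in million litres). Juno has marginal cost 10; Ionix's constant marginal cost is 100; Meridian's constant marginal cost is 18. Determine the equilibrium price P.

127

Juno's profit: π_J = (380 - 4Q)q_J - (10q_J). Setting ∂π_J/∂q_J = 0: 370 - 8q_J - 4(q_I + q_M) = 0.
Ionix's profit: π_I = (380 - 4Q)q_I - (100q_I). Setting ∂π_I/∂q_I = 0: 280 - 8q_I - 4(q_J + q_M) = 0.
Meridian's profit: π_M = (380 - 4Q)q_M - (18q_M). Setting ∂π_M/∂q_M = 0: 362 - 8q_M - 4(q_J + q_I) = 0.
Adding the 3 first-order conditions: 1012 − 16Q = 0, so Q = 253/4.
Back-substituting: q_J = (370 − 253)/4 = 117/4, q_I = (280 − 253)/4 = 27/4, q_M = (362 − 253)/4 = 109/4.
Total output Q = 253/4, so price P = 380 - 4·(253/4) = 127.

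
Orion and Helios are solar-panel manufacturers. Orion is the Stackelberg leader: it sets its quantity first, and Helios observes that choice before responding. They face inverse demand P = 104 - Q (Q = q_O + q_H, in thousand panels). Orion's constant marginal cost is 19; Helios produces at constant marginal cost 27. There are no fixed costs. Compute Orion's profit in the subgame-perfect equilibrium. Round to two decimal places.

The follower Helios best-responds to any q_O: π_H = (104 - Q)q_H - 27q_H.
Setting the follower's marginal profit to zero, 77 - q_O - 2q_H = 0, i.e. q_H = (77 - q_O)/2.
The leader anticipates this reaction. Substituting into P = 104 - Q gives P = 131/2 - (1/2)q_O, so π_O = (131/2 - (1/2)q_O)q_O - 19q_O.
The leader's first-order condition 93/2 - q_O = 0 yields q_O = 93/2.
Then q_H = (77 - 93/2)/2 = 61/4.
Price P = 104 - 247/4 = 169/4.
Orion's profit: (169/4 - 19)·(93/2) = 1081.1250.

1081.13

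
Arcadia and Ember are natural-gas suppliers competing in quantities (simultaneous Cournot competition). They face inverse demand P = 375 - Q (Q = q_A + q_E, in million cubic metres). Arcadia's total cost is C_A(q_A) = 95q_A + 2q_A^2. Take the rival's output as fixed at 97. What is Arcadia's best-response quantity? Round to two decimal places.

With the rival's output fixed at 97, Arcadia's profit is π_A = (375 - 97 - q_A)q_A - (95q_A + 2q_A²) = (278 - q_A)q_A - (95q_A + 2q_A²).
∂π_A/∂q_A = 183 - 6q_A = 0, so q_A = 61/2.

30.50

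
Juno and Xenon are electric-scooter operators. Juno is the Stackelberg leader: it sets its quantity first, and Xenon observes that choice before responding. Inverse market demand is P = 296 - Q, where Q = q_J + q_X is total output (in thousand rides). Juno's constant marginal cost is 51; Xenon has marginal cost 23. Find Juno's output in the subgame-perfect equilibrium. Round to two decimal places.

The follower Xenon best-responds to any q_J: π_X = (296 - Q)q_X - 23q_X.
∂π_X/∂q_X = 273 - q_J - 2q_X = 0 gives the reaction function q_X = (273 - q_J)/2.
Juno substitutes q_X(q_J) into its own profit: π_J = q_J(296 - q_J - (273 - q_J)/2) - 51q_J = (319/2 - (1/2)q_J)q_J - 51q_J.
The leader's first-order condition 217/2 - q_J = 0 yields q_J = 217/2.
Then q_X = (273 - 217/2)/2 = 329/4.

108.50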